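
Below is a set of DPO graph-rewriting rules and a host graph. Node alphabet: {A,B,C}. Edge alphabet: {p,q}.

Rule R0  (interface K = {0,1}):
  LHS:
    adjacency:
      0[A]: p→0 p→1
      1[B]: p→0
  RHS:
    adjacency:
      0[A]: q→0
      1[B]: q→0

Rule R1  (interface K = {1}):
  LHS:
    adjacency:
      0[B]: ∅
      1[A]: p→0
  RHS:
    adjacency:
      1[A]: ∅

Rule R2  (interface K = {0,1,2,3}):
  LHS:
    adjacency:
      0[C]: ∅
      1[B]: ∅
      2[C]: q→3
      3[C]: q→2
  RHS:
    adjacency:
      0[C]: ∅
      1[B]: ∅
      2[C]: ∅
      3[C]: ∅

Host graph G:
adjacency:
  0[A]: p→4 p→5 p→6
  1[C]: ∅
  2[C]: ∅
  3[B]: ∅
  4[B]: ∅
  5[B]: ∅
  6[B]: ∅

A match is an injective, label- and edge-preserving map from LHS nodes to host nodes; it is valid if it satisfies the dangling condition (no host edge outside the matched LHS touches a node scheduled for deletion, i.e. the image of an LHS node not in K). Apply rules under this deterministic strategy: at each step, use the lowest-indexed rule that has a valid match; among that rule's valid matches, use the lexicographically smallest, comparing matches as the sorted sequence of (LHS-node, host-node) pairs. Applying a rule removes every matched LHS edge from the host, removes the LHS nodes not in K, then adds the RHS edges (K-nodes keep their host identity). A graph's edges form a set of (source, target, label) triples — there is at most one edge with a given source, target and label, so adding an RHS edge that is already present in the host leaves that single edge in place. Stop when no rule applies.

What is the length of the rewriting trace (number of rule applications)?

Answer: 3

Rewrite trace:
start.  V:7 E:3  edges: 0-p->4 0-p->5 0-p->6
1. fire R1 via {0↦4, 1↦0}  →  V:6 E:2  edges: 0-p->5 0-p->6
2. fire R1 via {0↦5, 1↦0}  →  V:5 E:1  edges: 0-p->6
3. fire R1 via {0↦6, 1↦0}  →  V:4 E:0  edges: ∅
final graph: no rule applies after step 3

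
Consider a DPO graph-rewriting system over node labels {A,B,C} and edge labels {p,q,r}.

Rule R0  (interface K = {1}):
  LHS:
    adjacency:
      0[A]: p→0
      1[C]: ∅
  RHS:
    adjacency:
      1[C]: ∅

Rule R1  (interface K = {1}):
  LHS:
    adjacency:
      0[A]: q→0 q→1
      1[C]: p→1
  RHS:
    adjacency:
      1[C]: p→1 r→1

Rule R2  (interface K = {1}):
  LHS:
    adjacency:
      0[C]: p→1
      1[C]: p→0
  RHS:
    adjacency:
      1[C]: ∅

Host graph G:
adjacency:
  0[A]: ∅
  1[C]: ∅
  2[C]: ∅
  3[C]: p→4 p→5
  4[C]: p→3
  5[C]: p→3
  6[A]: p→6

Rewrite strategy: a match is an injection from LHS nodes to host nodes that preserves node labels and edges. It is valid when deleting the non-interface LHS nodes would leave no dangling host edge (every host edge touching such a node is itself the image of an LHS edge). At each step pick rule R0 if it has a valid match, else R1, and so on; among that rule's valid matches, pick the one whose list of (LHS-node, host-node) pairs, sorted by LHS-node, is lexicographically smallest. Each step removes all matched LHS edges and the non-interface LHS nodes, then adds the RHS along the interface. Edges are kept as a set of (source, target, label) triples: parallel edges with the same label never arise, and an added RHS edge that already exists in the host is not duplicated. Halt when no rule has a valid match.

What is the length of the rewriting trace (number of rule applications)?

[0] host  ⇒  7 nodes, 5 edges  {3-p->4 3-p->5 4-p->3 5-p->3 6-p->6}
[1] R0 @ {0↦6, 1↦1}  ⇒  6 nodes, 4 edges  {3-p->4 3-p->5 4-p->3 5-p->3}
[2] R2 @ {0↦4, 1↦3}  ⇒  5 nodes, 2 edges  {3-p->5 5-p->3}
[3] R2 @ {0↦3, 1↦5}  ⇒  4 nodes, 0 edges  {∅}
normal form: no rule applies after step 3

Answer: 3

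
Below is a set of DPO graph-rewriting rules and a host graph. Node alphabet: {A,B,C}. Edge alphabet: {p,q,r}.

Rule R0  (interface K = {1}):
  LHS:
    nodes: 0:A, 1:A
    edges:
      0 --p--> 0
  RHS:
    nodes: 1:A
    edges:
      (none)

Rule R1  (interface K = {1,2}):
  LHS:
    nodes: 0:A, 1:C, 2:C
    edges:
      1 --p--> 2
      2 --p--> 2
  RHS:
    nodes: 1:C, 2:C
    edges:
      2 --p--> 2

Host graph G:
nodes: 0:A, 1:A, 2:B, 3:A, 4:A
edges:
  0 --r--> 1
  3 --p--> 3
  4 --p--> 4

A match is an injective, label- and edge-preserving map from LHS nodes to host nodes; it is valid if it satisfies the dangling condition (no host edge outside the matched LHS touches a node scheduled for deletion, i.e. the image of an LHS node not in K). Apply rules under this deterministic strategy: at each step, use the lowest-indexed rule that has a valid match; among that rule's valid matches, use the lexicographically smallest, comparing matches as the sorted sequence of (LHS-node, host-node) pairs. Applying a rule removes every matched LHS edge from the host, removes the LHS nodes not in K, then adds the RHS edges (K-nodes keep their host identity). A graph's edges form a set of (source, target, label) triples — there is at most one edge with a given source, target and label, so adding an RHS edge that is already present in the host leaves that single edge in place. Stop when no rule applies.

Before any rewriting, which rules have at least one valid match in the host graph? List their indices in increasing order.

R0: 6 valid matches — {0↦3, 1↦0}, {0↦3, 1↦1}, {0↦3, 1↦4} (+3 more)
R1: no valid match — LHS pattern not found

Answer: [R0]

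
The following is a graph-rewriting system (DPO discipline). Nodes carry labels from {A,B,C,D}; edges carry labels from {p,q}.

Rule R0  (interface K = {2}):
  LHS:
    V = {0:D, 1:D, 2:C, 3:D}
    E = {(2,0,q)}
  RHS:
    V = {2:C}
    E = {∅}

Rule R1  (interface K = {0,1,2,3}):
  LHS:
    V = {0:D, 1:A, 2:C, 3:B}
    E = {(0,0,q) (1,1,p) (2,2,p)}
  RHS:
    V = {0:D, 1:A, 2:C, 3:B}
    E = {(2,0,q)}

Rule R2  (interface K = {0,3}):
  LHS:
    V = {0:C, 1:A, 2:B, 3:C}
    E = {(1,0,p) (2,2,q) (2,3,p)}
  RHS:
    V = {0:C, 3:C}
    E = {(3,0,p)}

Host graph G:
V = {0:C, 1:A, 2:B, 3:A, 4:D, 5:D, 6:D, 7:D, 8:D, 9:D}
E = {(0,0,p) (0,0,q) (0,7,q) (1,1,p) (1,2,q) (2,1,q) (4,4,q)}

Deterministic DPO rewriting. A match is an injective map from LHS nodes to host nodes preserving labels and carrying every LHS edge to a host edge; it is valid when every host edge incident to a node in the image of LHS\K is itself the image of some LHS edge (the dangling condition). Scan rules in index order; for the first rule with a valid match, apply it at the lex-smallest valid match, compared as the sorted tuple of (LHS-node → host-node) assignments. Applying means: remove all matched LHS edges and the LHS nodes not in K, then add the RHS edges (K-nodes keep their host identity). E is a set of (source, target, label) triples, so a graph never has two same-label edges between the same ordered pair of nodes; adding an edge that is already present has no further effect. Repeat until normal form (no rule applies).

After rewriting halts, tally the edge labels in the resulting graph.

[0] host  ⇒  10 nodes, 7 edges  {0-p->0 0-q->0 0-q->7 1-p->1 1-q->2 2-q->1 4-q->4}
[1] R0 @ {0↦7, 1↦5, 2↦0, 3↦6}  ⇒  7 nodes, 6 edges  {0-p->0 0-q->0 1-p->1 1-q->2 2-q->1 4-q->4}
[2] R1 @ {0↦4, 1↦1, 2↦0, 3↦2}  ⇒  7 nodes, 4 edges  {0-q->0 0-q->4 1-q->2 2-q->1}
[3] R0 @ {0↦4, 1↦8, 2↦0, 3↦9}  ⇒  4 nodes, 3 edges  {0-q->0 1-q->2 2-q->1}
halt: no rule applies after step 3
NF edges: [(0, 0, 'q'), (1, 2, 'q'), (2, 1, 'q')]

Answer: q:3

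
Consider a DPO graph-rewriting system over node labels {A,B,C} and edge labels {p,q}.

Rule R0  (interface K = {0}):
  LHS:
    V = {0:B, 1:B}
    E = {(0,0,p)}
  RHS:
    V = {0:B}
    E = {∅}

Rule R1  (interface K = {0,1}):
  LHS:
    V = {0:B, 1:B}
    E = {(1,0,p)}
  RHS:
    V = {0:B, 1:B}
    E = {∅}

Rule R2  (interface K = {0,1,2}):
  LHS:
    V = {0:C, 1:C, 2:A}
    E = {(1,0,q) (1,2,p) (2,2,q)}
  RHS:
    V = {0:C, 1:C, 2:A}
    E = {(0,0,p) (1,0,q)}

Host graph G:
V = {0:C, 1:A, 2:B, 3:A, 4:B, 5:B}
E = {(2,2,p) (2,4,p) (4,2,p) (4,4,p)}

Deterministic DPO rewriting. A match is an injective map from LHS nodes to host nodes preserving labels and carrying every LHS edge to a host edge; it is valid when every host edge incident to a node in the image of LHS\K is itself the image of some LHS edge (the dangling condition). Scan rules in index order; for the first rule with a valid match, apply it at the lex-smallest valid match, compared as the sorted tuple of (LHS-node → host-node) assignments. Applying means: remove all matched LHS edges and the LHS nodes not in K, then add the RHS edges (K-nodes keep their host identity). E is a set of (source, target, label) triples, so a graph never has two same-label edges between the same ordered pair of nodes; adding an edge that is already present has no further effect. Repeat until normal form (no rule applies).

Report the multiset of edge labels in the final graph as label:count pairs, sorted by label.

Answer: (no edges)

Derivation:
start.  V:6 E:4  edges: 2-p->2 2-p->4 4-p->2 4-p->4
1. fire R0 via {0↦2, 1↦5}  →  V:5 E:3  edges: 2-p->4 4-p->2 4-p->4
2. fire R1 via {0↦2, 1↦4}  →  V:5 E:2  edges: 2-p->4 4-p->4
3. fire R1 via {0↦4, 1↦2}  →  V:5 E:1  edges: 4-p->4
4. fire R0 via {0↦4, 1↦2}  →  V:4 E:0  edges: ∅
halt: no rule applies after step 4
NF edges: []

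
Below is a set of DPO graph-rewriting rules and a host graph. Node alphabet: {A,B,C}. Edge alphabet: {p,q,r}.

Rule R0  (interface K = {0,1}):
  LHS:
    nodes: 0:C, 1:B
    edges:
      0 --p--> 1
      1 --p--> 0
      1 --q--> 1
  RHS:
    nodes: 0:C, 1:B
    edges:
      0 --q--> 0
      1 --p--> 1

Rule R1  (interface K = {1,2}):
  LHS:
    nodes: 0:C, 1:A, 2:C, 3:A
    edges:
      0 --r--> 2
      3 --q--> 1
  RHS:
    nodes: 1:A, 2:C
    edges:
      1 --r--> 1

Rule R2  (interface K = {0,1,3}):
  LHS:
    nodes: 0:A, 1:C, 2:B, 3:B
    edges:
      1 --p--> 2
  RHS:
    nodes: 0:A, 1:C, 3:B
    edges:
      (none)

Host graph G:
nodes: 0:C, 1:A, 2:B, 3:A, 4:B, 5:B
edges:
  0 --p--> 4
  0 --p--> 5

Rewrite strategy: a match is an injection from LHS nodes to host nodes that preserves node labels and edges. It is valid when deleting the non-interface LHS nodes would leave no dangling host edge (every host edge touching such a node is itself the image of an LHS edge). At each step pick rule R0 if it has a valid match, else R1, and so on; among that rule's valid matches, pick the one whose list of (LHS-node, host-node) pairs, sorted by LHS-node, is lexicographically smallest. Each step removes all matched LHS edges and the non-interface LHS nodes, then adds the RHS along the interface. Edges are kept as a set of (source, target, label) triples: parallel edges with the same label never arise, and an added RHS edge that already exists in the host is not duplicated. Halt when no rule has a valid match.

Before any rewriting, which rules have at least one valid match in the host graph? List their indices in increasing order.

R0: no valid match — LHS pattern not found
R1: no valid match — LHS pattern not found
R2: 8 valid matches — {0↦1, 1↦0, 2↦4, 3↦2}, {0↦1, 1↦0, 2↦4, 3↦5}, {0↦1, 1↦0, 2↦5, 3↦2} (+5 more)

Answer: [R2]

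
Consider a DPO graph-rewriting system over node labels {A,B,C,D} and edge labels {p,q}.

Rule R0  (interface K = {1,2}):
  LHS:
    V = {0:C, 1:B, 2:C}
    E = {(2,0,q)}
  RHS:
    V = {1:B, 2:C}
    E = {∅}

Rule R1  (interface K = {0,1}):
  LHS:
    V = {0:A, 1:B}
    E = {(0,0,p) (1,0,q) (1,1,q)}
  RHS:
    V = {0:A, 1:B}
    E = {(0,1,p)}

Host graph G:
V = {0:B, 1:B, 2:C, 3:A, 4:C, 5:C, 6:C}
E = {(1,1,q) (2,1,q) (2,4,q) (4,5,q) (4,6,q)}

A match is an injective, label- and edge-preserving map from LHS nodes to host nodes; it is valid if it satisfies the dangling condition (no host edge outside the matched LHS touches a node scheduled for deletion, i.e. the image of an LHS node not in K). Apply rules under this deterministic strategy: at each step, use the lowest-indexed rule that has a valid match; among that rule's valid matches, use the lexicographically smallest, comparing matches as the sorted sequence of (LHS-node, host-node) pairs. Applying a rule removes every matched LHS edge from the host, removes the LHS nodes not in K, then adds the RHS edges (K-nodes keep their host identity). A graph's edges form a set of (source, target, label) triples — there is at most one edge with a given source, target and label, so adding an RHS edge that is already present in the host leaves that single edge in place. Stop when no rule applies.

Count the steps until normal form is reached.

initial: |V|=7 |E|=5  E = 1-q->1 2-q->1 2-q->4 4-q->5 4-q->6
step 1: apply R0 at {0↦5, 1↦0, 2↦4}  → |V|=6 |E|=4  E = 1-q->1 2-q->1 2-q->4 4-q->6
step 2: apply R0 at {0↦6, 1↦0, 2↦4}  → |V|=5 |E|=3  E = 1-q->1 2-q->1 2-q->4
step 3: apply R0 at {0↦4, 1↦0, 2↦2}  → |V|=4 |E|=2  E = 1-q->1 2-q->1
halt: no rule applies after step 3

Answer: 3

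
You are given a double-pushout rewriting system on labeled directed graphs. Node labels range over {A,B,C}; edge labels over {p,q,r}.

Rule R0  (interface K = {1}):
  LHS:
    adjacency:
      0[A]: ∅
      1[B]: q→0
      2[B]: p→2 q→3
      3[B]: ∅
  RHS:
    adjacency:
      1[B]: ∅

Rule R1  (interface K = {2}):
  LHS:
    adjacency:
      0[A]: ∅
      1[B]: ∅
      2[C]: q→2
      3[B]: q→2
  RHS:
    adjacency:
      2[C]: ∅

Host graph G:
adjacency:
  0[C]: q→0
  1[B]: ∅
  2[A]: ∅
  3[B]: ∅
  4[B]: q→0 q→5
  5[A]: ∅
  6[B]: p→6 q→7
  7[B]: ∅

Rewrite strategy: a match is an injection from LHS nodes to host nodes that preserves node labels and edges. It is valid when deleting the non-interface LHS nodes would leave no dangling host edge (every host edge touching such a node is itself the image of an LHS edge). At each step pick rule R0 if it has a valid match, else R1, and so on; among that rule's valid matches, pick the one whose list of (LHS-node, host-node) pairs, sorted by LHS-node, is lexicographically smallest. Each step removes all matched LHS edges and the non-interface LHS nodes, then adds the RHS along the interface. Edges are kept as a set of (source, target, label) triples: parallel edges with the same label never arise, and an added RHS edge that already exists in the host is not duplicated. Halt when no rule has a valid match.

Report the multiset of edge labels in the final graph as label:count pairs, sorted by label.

[0] host  ⇒  8 nodes, 5 edges  {0-q->0 4-q->0 4-q->5 6-p->6 6-q->7}
[1] R0 @ {0↦5, 1↦4, 2↦6, 3↦7}  ⇒  5 nodes, 2 edges  {0-q->0 4-q->0}
[2] R1 @ {0↦2, 1↦1, 2↦0, 3↦4}  ⇒  2 nodes, 0 edges  {∅}
halt: no rule applies after step 2
NF edges: []

Answer: (no edges)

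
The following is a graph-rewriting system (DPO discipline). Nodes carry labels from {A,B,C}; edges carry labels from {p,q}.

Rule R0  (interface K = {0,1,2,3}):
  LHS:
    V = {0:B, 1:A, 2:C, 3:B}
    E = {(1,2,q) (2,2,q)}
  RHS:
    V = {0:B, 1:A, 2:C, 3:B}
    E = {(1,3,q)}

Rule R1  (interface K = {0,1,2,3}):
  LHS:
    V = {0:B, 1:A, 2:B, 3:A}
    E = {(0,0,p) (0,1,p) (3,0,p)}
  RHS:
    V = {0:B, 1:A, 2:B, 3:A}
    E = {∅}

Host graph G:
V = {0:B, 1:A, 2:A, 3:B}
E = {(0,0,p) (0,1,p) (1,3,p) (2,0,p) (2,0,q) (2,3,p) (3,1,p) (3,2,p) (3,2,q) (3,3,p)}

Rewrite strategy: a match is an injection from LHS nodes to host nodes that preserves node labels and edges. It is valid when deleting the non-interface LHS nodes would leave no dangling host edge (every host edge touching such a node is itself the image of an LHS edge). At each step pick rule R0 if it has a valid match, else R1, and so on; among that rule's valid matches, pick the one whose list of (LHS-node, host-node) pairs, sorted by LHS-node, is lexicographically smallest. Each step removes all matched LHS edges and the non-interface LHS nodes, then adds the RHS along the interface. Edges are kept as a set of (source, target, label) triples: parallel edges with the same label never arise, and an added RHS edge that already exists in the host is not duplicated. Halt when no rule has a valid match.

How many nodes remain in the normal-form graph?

initial: |V|=4 |E|=10  E = 0-p->0 0-p->1 1-p->3 2-p->0 2-q->0 2-p->3 3-p->1 3-p->2 3-q->2 3-p->3
step 1: apply R1 at {0↦0, 1↦1, 2↦3, 3↦2}  → |V|=4 |E|=7  E = 1-p->3 2-q->0 2-p->3 3-p->1 3-p->2 3-q->2 3-p->3
step 2: apply R1 at {0↦3, 1↦1, 2↦0, 3↦2}  → |V|=4 |E|=4  E = 1-p->3 2-q->0 3-p->2 3-q->2
final graph: no rule applies after step 2
NF nodes: {0:B, 1:A, 2:A, 3:B}

Answer: 4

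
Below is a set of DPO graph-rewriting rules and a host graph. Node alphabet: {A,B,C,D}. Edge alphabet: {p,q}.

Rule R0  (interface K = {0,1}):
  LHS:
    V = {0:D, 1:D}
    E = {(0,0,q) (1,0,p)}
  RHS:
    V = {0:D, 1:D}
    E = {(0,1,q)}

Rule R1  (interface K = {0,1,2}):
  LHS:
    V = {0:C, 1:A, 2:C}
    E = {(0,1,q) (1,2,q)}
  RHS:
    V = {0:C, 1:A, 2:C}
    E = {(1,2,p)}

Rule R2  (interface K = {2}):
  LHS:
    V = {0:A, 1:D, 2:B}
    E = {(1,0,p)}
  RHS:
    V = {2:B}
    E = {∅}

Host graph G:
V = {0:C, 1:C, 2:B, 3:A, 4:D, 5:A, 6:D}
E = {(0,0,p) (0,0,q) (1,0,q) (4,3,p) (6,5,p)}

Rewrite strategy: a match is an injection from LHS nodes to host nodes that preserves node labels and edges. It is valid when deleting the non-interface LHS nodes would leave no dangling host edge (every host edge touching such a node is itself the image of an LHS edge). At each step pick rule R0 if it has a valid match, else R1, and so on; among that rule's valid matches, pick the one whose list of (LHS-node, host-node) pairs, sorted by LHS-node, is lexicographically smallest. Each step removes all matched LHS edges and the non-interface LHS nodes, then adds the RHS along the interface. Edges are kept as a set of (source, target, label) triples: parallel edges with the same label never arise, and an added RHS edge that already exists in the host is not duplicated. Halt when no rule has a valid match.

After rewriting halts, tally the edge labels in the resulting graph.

[0] host  ⇒  7 nodes, 5 edges  {0-p->0 0-q->0 1-q->0 4-p->3 6-p->5}
[1] R2 @ {0↦3, 1↦4, 2↦2}  ⇒  5 nodes, 4 edges  {0-p->0 0-q->0 1-q->0 6-p->5}
[2] R2 @ {0↦5, 1↦6, 2↦2}  ⇒  3 nodes, 3 edges  {0-p->0 0-q->0 1-q->0}
final graph: no rule applies after step 2
NF edges: [(0, 0, 'p'), (0, 0, 'q'), (1, 0, 'q')]

Answer: p:1 q:2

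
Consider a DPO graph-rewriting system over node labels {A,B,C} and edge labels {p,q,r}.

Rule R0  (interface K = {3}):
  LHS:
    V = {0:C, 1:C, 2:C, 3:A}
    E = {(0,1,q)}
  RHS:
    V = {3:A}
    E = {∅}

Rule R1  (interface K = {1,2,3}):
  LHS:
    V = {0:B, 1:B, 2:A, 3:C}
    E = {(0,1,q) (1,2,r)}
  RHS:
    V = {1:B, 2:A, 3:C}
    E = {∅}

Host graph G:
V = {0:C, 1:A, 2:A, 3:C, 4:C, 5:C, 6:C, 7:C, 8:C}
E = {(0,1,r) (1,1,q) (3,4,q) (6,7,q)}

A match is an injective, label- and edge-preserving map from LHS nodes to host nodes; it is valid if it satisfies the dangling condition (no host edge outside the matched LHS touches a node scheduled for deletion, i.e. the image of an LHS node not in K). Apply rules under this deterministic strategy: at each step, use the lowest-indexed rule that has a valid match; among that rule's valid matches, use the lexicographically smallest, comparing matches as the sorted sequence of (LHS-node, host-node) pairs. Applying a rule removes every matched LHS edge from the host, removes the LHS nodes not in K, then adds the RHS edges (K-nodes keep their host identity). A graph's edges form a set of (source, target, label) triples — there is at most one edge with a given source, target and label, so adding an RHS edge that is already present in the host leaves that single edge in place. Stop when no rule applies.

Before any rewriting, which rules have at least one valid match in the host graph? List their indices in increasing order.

Answer: [R0]

Rewrite trace:
R0: 8 valid matches — {0↦3, 1↦4, 2↦5, 3↦1}, {0↦3, 1↦4, 2↦5, 3↦2}, {0↦3, 1↦4, 2↦8, 3↦1} (+5 more)
R1: no valid match — LHS pattern not found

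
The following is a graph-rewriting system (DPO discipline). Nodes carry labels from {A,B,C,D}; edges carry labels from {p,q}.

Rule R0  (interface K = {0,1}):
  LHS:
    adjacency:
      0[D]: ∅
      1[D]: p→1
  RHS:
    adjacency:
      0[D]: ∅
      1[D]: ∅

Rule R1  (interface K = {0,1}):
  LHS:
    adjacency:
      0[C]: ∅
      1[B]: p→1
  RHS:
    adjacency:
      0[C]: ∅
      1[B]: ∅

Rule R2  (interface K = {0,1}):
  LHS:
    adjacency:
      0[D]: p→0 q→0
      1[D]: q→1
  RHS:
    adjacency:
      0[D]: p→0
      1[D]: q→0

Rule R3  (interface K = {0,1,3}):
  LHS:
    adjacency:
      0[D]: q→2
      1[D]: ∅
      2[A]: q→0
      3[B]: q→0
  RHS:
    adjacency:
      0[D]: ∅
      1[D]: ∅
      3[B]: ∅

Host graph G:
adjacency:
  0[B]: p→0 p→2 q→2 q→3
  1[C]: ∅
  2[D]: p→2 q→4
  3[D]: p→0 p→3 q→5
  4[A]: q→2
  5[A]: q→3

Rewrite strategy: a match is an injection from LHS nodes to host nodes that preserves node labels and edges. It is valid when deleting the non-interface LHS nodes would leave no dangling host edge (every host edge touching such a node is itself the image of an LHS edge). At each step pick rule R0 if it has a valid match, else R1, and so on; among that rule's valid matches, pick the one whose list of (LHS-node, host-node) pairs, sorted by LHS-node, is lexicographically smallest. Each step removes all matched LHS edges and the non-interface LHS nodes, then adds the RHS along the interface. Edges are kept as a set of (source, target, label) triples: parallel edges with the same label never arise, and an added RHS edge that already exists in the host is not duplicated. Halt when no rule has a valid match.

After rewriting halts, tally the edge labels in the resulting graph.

[0] host  ⇒  6 nodes, 11 edges  {0-p->0 0-p->2 0-q->2 0-q->3 2-p->2 2-q->4 3-p->0 3-p->3 3-q->5 4-q->2 5-q->3}
[1] R0 @ {0↦2, 1↦3}  ⇒  6 nodes, 10 edges  {0-p->0 0-p->2 0-q->2 0-q->3 2-p->2 2-q->4 3-p->0 3-q->5 4-q->2 5-q->3}
[2] R0 @ {0↦3, 1↦2}  ⇒  6 nodes, 9 edges  {0-p->0 0-p->2 0-q->2 0-q->3 2-q->4 3-p->0 3-q->5 4-q->2 5-q->3}
[3] R1 @ {0↦1, 1↦0}  ⇒  6 nodes, 8 edges  {0-p->2 0-q->2 0-q->3 2-q->4 3-p->0 3-q->5 4-q->2 5-q->3}
[4] R3 @ {0↦2, 1↦3, 2↦4, 3↦0}  ⇒  5 nodes, 5 edges  {0-p->2 0-q->3 3-p->0 3-q->5 5-q->3}
[5] R3 @ {0↦3, 1↦2, 2↦5, 3↦0}  ⇒  4 nodes, 2 edges  {0-p->2 3-p->0}
halt: no rule applies after step 5
NF edges: [(0, 2, 'p'), (3, 0, 'p')]

Answer: p:2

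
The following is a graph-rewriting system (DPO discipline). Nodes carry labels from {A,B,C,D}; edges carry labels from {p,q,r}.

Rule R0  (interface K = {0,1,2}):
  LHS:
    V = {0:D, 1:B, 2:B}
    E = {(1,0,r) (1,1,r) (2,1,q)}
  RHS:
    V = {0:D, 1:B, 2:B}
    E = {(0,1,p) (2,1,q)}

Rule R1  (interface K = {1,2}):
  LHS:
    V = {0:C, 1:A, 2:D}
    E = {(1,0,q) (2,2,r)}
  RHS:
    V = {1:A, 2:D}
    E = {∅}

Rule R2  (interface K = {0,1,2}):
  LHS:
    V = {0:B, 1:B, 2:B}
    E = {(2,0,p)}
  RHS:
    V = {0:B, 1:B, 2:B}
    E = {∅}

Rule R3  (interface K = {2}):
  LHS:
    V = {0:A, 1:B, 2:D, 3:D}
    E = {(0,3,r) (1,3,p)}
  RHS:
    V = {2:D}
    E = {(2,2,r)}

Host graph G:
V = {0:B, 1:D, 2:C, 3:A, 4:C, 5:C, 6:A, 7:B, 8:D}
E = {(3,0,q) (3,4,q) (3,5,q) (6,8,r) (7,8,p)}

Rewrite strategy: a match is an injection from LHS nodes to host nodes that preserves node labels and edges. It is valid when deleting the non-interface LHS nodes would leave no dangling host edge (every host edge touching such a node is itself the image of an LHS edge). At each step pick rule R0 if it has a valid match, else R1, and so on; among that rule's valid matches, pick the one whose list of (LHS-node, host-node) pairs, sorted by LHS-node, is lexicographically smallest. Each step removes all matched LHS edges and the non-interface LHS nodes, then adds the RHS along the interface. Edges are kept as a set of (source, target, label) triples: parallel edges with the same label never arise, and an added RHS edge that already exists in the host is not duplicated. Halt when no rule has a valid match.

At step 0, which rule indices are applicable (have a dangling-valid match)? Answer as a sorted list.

R0: no valid match — LHS pattern not found
R1: no valid match — LHS pattern not found
R2: no valid match — LHS pattern not found
R3: 1 valid match — {0↦6, 1↦7, 2↦1, 3↦8}

Answer: [R3]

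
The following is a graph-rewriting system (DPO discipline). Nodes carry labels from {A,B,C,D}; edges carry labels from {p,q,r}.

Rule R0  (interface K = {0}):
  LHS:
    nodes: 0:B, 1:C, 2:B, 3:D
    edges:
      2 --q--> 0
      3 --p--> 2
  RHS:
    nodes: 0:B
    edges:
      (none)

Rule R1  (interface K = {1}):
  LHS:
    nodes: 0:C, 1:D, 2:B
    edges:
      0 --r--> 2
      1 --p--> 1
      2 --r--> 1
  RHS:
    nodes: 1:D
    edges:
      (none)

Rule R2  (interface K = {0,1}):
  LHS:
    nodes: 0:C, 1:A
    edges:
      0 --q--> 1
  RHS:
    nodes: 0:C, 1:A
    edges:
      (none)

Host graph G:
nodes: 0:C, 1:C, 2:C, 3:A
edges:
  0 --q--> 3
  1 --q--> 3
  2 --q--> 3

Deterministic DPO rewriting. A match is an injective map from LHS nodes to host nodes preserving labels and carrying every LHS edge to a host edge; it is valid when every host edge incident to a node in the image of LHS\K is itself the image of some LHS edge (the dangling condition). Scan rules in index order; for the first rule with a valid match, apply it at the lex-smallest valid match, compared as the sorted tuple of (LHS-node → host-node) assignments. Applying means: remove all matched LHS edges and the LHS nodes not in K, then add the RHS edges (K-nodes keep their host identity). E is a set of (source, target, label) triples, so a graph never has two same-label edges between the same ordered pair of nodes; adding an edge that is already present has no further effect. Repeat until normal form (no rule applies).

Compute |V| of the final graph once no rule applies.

initial: |V|=4 |E|=3  E = 0-q->3 1-q->3 2-q->3
step 1: apply R2 at {0↦0, 1↦3}  → |V|=4 |E|=2  E = 1-q->3 2-q->3
step 2: apply R2 at {0↦1, 1↦3}  → |V|=4 |E|=1  E = 2-q->3
step 3: apply R2 at {0↦2, 1↦3}  → |V|=4 |E|=0  E = ∅
normal form: no rule applies after step 3
NF nodes: {0:C, 1:C, 2:C, 3:A}

Answer: 4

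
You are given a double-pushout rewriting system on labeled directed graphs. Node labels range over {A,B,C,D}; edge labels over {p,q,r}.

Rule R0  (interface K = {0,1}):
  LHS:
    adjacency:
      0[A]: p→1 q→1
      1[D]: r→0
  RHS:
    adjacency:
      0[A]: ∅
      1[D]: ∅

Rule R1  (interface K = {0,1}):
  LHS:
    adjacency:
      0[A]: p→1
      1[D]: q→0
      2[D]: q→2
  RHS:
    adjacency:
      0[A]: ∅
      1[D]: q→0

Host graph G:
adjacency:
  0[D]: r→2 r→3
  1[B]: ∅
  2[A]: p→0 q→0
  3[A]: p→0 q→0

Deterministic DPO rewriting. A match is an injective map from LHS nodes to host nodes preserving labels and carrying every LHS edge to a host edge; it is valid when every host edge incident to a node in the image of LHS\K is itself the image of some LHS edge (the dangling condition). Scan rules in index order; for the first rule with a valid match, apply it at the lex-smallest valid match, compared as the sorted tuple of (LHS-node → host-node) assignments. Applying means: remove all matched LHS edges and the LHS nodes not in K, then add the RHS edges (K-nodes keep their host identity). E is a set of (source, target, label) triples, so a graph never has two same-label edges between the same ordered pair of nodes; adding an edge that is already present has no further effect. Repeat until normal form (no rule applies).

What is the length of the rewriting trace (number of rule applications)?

initial: |V|=4 |E|=6  E = 0-r->2 0-r->3 2-p->0 2-q->0 3-p->0 3-q->0
step 1: apply R0 at {0↦2, 1↦0}  → |V|=4 |E|=3  E = 0-r->3 3-p->0 3-q->0
step 2: apply R0 at {0↦3, 1↦0}  → |V|=4 |E|=0  E = ∅
final graph: no rule applies after step 2

Answer: 2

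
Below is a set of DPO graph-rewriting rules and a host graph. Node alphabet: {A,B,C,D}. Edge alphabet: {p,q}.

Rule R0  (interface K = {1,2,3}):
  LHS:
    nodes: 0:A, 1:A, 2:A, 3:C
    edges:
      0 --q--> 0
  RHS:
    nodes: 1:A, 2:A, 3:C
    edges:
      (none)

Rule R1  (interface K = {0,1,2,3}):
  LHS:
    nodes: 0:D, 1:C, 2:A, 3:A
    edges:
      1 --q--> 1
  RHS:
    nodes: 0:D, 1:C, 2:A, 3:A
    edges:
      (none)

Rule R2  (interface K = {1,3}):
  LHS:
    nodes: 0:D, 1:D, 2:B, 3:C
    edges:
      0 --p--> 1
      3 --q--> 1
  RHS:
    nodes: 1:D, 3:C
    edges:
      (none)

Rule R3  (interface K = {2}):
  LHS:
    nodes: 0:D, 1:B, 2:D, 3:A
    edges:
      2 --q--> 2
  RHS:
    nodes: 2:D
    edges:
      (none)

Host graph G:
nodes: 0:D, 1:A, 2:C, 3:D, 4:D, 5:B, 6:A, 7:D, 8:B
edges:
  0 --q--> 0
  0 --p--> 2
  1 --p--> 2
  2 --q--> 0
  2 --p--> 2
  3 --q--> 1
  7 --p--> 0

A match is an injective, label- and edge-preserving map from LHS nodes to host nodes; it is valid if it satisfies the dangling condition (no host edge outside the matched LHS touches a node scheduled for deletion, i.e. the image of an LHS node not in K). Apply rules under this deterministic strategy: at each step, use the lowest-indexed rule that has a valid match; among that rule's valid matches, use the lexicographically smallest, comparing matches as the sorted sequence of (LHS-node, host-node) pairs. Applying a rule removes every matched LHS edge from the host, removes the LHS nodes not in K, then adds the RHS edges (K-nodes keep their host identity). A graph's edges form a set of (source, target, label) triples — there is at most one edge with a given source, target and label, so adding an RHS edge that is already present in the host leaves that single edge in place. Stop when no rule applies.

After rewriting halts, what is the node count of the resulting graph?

Answer: 4

Steps:
start.  V:9 E:7  edges: 0-q->0 0-p->2 1-p->2 2-q->0 2-p->2 3-q->1 7-p->0
1. fire R2 via {0↦7, 1↦0, 2↦5, 3↦2}  →  V:7 E:5  edges: 0-q->0 0-p->2 1-p->2 2-p->2 3-q->1
2. fire R3 via {0↦4, 1↦8, 2↦0, 3↦6}  →  V:4 E:4  edges: 0-p->2 1-p->2 2-p->2 3-q->1
halt: no rule applies after step 2
NF nodes: {0:D, 1:A, 2:C, 3:D}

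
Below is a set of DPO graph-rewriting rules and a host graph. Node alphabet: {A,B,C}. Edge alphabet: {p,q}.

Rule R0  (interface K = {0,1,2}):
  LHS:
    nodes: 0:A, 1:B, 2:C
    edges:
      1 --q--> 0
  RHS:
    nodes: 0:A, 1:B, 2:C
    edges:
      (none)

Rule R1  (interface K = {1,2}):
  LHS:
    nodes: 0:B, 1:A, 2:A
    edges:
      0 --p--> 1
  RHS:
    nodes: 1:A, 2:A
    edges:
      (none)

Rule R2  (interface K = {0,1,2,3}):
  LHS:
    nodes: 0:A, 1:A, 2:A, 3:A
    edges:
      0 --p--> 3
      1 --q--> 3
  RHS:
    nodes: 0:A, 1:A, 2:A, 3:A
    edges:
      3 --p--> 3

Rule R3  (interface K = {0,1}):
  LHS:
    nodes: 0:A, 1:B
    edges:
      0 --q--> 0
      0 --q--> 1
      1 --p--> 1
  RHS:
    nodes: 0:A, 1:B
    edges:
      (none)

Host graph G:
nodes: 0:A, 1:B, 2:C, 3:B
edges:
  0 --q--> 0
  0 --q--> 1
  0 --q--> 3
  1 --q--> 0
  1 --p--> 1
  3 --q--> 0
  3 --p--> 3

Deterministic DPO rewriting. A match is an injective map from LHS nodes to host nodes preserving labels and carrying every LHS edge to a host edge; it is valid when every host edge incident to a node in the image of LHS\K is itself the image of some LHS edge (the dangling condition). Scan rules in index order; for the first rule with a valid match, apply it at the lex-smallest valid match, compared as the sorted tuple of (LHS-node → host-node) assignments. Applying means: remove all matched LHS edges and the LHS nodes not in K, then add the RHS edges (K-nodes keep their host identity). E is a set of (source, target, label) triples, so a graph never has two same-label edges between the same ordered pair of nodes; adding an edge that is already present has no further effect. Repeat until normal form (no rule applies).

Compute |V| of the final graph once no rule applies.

[0] host  ⇒  4 nodes, 7 edges  {0-q->0 0-q->1 0-q->3 1-q->0 1-p->1 3-q->0 3-p->3}
[1] R0 @ {0↦0, 1↦1, 2↦2}  ⇒  4 nodes, 6 edges  {0-q->0 0-q->1 0-q->3 1-p->1 3-q->0 3-p->3}
[2] R0 @ {0↦0, 1↦3, 2↦2}  ⇒  4 nodes, 5 edges  {0-q->0 0-q->1 0-q->3 1-p->1 3-p->3}
[3] R3 @ {0↦0, 1↦1}  ⇒  4 nodes, 2 edges  {0-q->3 3-p->3}
normal form: no rule applies after step 3
NF nodes: {0:A, 1:B, 2:C, 3:B}

Answer: 4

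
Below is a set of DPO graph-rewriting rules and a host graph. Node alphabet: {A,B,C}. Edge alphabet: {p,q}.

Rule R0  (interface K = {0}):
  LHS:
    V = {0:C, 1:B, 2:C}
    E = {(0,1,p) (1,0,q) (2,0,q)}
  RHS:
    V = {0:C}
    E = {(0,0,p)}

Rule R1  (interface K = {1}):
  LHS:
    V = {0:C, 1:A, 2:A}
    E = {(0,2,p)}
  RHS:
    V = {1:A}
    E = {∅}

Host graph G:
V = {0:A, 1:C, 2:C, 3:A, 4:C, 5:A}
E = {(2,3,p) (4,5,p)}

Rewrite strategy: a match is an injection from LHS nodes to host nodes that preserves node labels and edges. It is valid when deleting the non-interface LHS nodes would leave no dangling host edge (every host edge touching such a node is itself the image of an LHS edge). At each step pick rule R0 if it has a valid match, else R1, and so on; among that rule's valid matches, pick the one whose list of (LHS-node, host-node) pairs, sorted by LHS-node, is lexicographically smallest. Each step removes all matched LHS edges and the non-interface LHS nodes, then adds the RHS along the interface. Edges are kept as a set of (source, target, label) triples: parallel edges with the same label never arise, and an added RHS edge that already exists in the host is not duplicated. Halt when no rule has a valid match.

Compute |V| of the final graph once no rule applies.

Answer: 2

Rewrite trace:
start.  V:6 E:2  edges: 2-p->3 4-p->5
1. fire R1 via {0↦2, 1↦0, 2↦3}  →  V:4 E:1  edges: 4-p->5
2. fire R1 via {0↦4, 1↦0, 2↦5}  →  V:2 E:0  edges: ∅
halt: no rule applies after step 2
NF nodes: {0:A, 1:C}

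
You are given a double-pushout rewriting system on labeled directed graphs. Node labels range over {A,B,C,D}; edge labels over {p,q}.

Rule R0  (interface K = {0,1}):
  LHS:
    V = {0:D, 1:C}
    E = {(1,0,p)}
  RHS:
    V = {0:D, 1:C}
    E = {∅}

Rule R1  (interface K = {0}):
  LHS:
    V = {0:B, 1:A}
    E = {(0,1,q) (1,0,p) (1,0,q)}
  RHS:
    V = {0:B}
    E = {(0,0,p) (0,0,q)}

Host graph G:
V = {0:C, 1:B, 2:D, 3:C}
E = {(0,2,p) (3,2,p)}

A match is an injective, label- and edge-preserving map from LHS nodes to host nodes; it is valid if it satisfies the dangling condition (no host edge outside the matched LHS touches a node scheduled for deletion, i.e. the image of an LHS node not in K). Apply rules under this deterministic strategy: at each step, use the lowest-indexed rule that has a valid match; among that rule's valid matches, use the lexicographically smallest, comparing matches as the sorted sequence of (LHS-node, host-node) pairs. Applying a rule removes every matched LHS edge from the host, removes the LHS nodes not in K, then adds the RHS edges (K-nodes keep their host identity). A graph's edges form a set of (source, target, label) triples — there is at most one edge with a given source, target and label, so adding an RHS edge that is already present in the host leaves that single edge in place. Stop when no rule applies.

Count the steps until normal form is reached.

Answer: 2

Derivation:
initial: |V|=4 |E|=2  E = 0-p->2 3-p->2
step 1: apply R0 at {0↦2, 1↦0}  → |V|=4 |E|=1  E = 3-p->2
step 2: apply R0 at {0↦2, 1↦3}  → |V|=4 |E|=0  E = ∅
final graph: no rule applies after step 2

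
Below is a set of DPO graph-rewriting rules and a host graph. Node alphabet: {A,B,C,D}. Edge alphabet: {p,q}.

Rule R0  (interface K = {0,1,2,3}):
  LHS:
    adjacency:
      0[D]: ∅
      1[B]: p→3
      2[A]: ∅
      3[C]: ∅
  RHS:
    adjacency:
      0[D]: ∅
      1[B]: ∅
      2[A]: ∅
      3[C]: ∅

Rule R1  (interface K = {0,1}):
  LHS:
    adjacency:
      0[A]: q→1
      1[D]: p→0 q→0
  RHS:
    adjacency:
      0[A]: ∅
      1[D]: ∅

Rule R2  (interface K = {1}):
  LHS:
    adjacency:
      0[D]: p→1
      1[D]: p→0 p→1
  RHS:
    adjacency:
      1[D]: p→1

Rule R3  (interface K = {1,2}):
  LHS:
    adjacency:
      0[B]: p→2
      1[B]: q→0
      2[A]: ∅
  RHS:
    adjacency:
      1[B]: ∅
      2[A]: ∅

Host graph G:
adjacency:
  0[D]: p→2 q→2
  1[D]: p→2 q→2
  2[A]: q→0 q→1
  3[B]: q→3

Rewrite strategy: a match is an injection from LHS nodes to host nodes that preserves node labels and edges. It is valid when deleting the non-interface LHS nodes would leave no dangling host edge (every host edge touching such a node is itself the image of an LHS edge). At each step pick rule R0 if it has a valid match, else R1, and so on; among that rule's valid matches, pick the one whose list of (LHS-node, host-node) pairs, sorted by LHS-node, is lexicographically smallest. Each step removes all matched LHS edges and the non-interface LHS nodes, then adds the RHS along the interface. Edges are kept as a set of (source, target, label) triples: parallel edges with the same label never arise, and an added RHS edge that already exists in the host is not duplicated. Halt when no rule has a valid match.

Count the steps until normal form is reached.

Answer: 2

Steps:
initial: |V|=4 |E|=7  E = 0-p->2 0-q->2 1-p->2 1-q->2 2-q->0 2-q->1 3-q->3
step 1: apply R1 at {0↦2, 1↦0}  → |V|=4 |E|=4  E = 1-p->2 1-q->2 2-q->1 3-q->3
step 2: apply R1 at {0↦2, 1↦1}  → |V|=4 |E|=1  E = 3-q->3
final graph: no rule applies after step 2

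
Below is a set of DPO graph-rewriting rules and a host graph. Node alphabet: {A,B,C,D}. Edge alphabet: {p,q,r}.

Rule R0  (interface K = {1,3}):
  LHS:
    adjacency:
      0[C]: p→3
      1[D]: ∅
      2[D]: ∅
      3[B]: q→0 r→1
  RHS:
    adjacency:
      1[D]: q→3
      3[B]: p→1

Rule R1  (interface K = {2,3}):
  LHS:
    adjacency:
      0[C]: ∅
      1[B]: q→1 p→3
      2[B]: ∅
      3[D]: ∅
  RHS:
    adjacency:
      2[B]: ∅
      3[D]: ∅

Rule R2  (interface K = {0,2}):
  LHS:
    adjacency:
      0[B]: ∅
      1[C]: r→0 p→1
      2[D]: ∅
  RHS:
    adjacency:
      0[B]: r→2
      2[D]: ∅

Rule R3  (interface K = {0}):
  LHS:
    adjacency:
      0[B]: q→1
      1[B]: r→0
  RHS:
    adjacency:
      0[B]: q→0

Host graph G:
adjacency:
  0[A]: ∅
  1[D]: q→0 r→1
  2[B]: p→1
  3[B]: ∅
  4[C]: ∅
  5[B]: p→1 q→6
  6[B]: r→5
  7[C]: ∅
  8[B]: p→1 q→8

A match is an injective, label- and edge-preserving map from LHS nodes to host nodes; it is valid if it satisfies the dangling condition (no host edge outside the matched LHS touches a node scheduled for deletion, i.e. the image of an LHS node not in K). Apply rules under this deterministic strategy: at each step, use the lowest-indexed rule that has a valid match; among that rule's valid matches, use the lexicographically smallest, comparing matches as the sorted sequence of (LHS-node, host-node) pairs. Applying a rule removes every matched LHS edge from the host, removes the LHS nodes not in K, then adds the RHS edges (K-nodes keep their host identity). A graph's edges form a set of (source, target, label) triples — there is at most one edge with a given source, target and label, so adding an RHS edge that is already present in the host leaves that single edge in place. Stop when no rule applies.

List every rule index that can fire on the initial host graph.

R0: no valid match — LHS pattern not found
R1: 8 valid matches — {0↦4, 1↦8, 2↦2, 3↦1}, {0↦4, 1↦8, 2↦3, 3↦1}, {0↦4, 1↦8, 2↦5, 3↦1} (+5 more)
R2: no valid match — LHS pattern not found
R3: 1 valid match — {0↦5, 1↦6}

Answer: [R1,R3]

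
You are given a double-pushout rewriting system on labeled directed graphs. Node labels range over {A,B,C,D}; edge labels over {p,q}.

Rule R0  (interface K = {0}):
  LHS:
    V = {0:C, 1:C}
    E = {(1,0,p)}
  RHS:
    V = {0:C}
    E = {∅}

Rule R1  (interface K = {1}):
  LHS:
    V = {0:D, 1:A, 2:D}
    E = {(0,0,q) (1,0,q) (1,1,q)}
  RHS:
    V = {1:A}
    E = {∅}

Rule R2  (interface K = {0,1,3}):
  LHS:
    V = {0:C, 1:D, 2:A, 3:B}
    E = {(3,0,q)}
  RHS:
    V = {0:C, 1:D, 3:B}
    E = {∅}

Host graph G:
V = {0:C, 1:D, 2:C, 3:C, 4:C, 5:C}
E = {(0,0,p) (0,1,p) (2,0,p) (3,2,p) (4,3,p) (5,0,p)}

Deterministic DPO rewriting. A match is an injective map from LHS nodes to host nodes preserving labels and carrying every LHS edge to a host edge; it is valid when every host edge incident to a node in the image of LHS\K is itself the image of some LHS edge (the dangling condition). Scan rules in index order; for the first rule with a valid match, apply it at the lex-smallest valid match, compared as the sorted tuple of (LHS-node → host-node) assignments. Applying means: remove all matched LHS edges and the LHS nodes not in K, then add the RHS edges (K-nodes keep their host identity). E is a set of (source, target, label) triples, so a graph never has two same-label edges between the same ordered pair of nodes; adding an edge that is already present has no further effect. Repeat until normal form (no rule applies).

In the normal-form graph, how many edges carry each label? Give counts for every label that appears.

initial: |V|=6 |E|=6  E = 0-p->0 0-p->1 2-p->0 3-p->2 4-p->3 5-p->0
step 1: apply R0 at {0↦0, 1↦5}  → |V|=5 |E|=5  E = 0-p->0 0-p->1 2-p->0 3-p->2 4-p->3
step 2: apply R0 at {0↦3, 1↦4}  → |V|=4 |E|=4  E = 0-p->0 0-p->1 2-p->0 3-p->2
step 3: apply R0 at {0↦2, 1↦3}  → |V|=3 |E|=3  E = 0-p->0 0-p->1 2-p->0
step 4: apply R0 at {0↦0, 1↦2}  → |V|=2 |E|=2  E = 0-p->0 0-p->1
normal form: no rule applies after step 4
NF edges: [(0, 0, 'p'), (0, 1, 'p')]

Answer: p:2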